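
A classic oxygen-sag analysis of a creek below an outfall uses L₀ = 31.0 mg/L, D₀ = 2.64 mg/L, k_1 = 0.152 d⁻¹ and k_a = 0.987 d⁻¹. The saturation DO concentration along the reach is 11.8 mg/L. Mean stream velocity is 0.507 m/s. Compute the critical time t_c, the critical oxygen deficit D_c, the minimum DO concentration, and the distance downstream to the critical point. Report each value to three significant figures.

With k_a/k_1 = 6.493 and 1 − D₀(k_a−k_1)/(k_1 L₀) = 0.5322,
t_c = ln(6.493 × 0.5322) / (0.987 − 0.152) = ln(3.456) / 0.8350 = 1.240/0.8350 = 1.485 d.
D_c = (k_1/k_a) L₀ e^(−k_1 t_c) = (0.152/0.987) × 31.0 × e^(−0.152×1.485) = 0.1540 × 31.0 × 0.7979 = 3.809 mg/L.
Minimum DO = C_s − D_c = 11.8 − 3.809 = 7.991 mg/L.
x_c = v t_c = 0.507 m/s × 1.485 d × 86400 s/d = 65050 m ≈ 65.1 km.

t_c ≈ 1.49 d; D_c ≈ 3.81 mg/L; min DO ≈ 7.99 mg/L; x_c ≈ 65.1 km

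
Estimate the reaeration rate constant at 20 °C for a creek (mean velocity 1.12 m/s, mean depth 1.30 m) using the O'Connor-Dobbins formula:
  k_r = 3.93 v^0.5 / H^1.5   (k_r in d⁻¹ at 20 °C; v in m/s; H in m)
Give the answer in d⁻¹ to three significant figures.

k_r = 3.93 × 1.12^0.5 / 1.30^1.5 = 3.93 × 1.058 / 1.482 = 2.806 d⁻¹.

k_r ≈ 2.81 d⁻¹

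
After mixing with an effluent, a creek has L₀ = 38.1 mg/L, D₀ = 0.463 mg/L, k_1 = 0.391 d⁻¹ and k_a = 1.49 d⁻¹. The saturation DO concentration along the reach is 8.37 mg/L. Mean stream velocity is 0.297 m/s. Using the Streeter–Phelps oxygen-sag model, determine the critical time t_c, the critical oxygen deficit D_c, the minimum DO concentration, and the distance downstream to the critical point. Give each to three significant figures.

t_c ≈ 1.19 d; D_c ≈ 6.29 mg/L; min DO ≈ 2.08 mg/L; x_c ≈ 30.4 km

At the critical point dD/dt = 0, so k_1 L₀ e^(−k_1 t) = k_a D. Substituting D(t) from the Streeter–Phelps equation and solving for t gives
t_c = ln[(k_a/k_1)(1 − D₀(k_a−k_1)/(k_1 L₀))] / (k_a−k_1).
Here k_a−k_1 = 1.099 d⁻¹ and 1 − D₀(k_a−k_1)/(k_1 L₀) = 1 − 0.463×1.099/(0.391×38.1) = 0.9658, so
t_c = ln(3.811 × 0.9658) / 1.099 = 1.303 / 1.099 = 1.186 d.
D_c = (k_1/k_a) L₀ e^(−k_1 t_c) = (0.391/1.49) × 38.1 × e^(−0.391×1.186) = 0.2624 × 38.1 × 0.6290 = 6.289 mg/L.
Minimum DO = C_s − D_c = 8.37 − 6.289 = 2.081 mg/L.
x_c = v t_c = 0.297 m/s × 1.186 d × 86400 s/d = 30430 m ≈ 30.4 km.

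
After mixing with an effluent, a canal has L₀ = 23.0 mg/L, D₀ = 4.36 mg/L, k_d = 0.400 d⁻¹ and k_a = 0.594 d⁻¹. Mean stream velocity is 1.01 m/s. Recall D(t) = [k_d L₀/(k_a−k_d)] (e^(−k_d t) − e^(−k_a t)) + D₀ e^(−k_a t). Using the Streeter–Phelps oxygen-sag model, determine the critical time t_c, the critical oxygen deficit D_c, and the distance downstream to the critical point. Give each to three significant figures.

With k_a/k_d = 1.485 and 1 − D₀(k_a−k_d)/(k_d L₀) = 0.9081,
t_c = ln(1.485 × 0.9081) / (0.594 − 0.400) = ln(1.348) / 0.1940 = 0.2990/0.1940 = 1.541 d.
L(t_c) = L₀ e^(−k_d t_c) = 23.0 × 0.5399 = 12.42 mg/L, and at the critical point k_a D_c = k_d L, so D_c = (0.400/0.594) × 12.42 = 8.362 mg/L.
x_c = v t_c = 1.01 m/s × 1.541 d × 86400 s/d = 134500 m ≈ 134 km.

t_c ≈ 1.54 d; D_c ≈ 8.36 mg/L; x_c ≈ 134 km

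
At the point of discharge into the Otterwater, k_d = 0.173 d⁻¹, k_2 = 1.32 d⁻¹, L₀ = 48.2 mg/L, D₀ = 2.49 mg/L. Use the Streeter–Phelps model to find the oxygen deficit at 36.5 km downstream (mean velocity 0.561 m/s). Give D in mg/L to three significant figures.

Travel time t = x/v = 36.5 km / (0.561 m/s) = 36500 m / 0.561 m/s = 65060 s = 0.7530 d.
k_d L₀/(k_2−k_d) = 0.173×48.2/(1.32−0.173) = 8.339/1.147 = 7.270 mg/L.
e^(−k_d t) = e^(−0.173×0.7530) = 0.8779; e^(−k_2 t) = e^(−1.32×0.7530) = 0.3701.
D = 7.270 × (0.8779 − 0.3701) + 2.49 × 0.3701 = 3.691 + 0.9215 = 4.613 mg/L.

D ≈ 4.61 mg/L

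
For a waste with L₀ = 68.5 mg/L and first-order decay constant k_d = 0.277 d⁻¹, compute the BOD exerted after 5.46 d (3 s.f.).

y ≈ 53.4 mg/L

y_t = L₀(1 − e^(−k_d t)) = 68.5 × (1 − e^(−0.277×5.46))
= 68.5 × (1 − 0.2204) = 68.5 × 0.7796 = 53.40 mg/L.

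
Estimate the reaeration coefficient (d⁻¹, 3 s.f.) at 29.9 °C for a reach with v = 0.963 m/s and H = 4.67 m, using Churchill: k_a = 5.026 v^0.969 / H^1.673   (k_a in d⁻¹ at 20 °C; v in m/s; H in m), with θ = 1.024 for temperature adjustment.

k_a(20) = 5.026 × 0.963^0.969 / 4.67^1.673 = 5.026 × 0.9641 / 13.18 = 0.3678 d⁻¹.
k_a(29.9) = 0.3678 × 1.024^(29.9−20) = 0.3678 × 1.265 = 0.4651 d⁻¹.

k_a ≈ 0.465 d⁻¹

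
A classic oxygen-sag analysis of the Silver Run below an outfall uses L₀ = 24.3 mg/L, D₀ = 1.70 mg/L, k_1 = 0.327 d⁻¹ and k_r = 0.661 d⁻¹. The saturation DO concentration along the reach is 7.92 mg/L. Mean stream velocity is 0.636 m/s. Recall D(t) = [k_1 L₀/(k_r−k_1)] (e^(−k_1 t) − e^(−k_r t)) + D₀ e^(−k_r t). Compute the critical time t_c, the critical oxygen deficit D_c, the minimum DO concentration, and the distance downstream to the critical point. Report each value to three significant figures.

t_c = [1/(k_r−k_1)] ln[(k_r/k_1)(1 − D₀(k_r−k_1)/(k_1 L₀))]
= [1/(0.661−0.327)] ln[(0.661/0.327)(1 − 1.70×0.3340/(0.327×24.3))]
= (1/0.3340) ln[2.021 × 0.9285] = 2.994 × ln(1.877) = 2.994 × 0.6297 = 1.885 d.
L(t_c) = L₀ e^(−k_1 t_c) = 24.3 × 0.5399 = 13.12 mg/L, and at the critical point k_r D_c = k_1 L, so D_c = (0.327/0.661) × 13.12 = 6.490 mg/L.
Minimum DO = C_s − D_c = 7.92 − 6.490 = 1.430 mg/L.
x_c = v t_c = 0.636 m/s × 1.885 d × 86400 s/d = 103600 m ≈ 104 km.

t_c ≈ 1.89 d; D_c ≈ 6.49 mg/L; min DO ≈ 1.43 mg/L; x_c ≈ 104 km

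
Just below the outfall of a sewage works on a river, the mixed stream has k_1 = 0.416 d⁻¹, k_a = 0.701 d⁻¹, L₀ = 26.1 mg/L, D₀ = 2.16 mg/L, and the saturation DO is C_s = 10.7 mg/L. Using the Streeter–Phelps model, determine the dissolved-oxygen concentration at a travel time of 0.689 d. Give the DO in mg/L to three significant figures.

DO ≈ 4.27 mg/L

k_1 L₀/(k_a−k_1) = 0.416×26.1/(0.701−0.416) = 10.86/0.2850 = 38.10 mg/L.
e^(−k_1 t) = e^(−0.416×0.6890) = 0.7508; e^(−k_a t) = e^(−0.701×0.6890) = 0.6169.
D = 38.10 × (0.7508 − 0.6169) + 2.16 × 0.6169 = 5.100 + 1.333 = 6.432 mg/L.
DO = C_s − D = 10.7 − 6.432 = 4.268 mg/L.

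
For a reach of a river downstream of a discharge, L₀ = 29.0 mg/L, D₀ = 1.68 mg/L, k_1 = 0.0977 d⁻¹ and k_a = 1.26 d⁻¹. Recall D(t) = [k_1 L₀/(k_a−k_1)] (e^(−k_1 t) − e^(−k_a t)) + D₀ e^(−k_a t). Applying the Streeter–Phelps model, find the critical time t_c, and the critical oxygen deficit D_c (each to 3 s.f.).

t_c ≈ 1.19 d; D_c ≈ 2.00 mg/L

t_c = [1/(k_a−k_1)] ln[(k_a/k_1)(1 − D₀(k_a−k_1)/(k_1 L₀))]
= [1/(1.26−0.0977)] ln[(1.26/0.0977)(1 − 1.68×1.162/(0.0977×29.0))]
= (1/1.162) ln[12.90 × 0.3108] = 0.8604 × ln(4.008) = 0.8604 × 1.388 = 1.195 d.
L(t_c) = L₀ e^(−k_1 t_c) = 29.0 × 0.8898 = 25.81 mg/L, and at the critical point k_a D_c = k_1 L, so D_c = (0.0977/1.26) × 25.81 = 2.001 mg/L.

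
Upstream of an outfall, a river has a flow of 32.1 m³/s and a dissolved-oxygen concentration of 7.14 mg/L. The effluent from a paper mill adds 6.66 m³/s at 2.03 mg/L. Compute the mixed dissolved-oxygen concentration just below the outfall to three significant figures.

6.26 mg/L

Flow-weighted mixing: C = (Q_r C_r + Q_w C_w)/(Q_r + Q_w)
= (32.1×7.14 + 6.66×2.03)/(32.1 + 6.66) = 242.7/38.76 = 6.262 mg/L.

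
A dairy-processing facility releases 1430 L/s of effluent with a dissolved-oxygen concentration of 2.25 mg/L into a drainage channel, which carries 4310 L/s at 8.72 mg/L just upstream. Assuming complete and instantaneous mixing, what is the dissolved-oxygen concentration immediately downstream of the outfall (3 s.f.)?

Flow-weighted mixing: C = (Q_r C_r + Q_w C_w)/(Q_r + Q_w)
= (4310×8.72 + 1430×2.25)/(4310 + 1430) = 40800/5740 = 7.108 mg/L.

7.11 mg/L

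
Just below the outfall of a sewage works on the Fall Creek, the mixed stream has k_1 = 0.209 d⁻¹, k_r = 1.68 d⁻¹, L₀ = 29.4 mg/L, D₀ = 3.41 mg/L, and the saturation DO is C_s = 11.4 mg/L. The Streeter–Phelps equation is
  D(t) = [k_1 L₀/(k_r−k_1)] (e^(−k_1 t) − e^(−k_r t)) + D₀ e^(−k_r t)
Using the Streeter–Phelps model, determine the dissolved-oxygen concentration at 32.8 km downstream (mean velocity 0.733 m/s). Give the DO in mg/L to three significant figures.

DO ≈ 7.97 mg/L

Travel time t = x/v = 32.8 km / (0.733 m/s) = 32800 m / 0.733 m/s = 44750 s = 0.5179 d.
k_1 L₀/(k_r−k_1) = 0.209×29.4/(1.68−0.209) = 6.145/1.471 = 4.177 mg/L.
e^(−k_1 t) = e^(−0.209×0.5179) = 0.8974; e^(−k_r t) = e^(−1.68×0.5179) = 0.4189.
D = 4.177 × (0.8974 − 0.4189) + 3.41 × 0.4189 = 1.999 + 1.428 = 3.427 mg/L.
DO = C_s − D = 11.4 − 3.427 = 7.973 mg/L.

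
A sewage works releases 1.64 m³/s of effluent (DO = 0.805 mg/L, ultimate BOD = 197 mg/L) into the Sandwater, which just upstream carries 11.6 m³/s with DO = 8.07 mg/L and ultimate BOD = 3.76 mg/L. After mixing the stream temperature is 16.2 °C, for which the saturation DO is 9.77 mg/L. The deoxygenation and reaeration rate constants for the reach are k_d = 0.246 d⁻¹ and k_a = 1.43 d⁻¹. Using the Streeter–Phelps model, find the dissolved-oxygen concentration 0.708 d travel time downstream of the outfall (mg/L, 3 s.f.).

DO ≈ 6.08 mg/L

Mixed DO = (11.6×8.07 + 1.64×0.805)/(11.6+1.64) = 94.93/13.24 = 7.170 mg/L.
Mixed L₀ = (11.6×3.76 + 1.64×197)/(13.24) = 366.7/13.24 = 27.70 mg/L.
Initial deficit D₀ = C_s − DO₀ = 9.77 − 7.170 = 2.600 mg/L.
D(0.708) = [0.246×27.70/(1.43−0.246)](e^(−0.246×0.708) − e^(−1.43×0.708)) + 2.600 e^(−1.43×0.708)
= 5.754 × (0.8402 − 0.3633) + 2.600 × 0.3633 = 3.688 mg/L.
DO = 9.77 − 3.688 = 6.082 mg/L.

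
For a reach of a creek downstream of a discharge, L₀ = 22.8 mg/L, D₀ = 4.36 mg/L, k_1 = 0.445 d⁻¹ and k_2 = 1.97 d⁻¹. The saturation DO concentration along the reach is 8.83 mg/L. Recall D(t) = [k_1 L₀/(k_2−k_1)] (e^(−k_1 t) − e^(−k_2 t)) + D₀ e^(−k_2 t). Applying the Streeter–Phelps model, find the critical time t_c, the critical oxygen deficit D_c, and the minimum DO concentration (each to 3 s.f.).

t_c ≈ 0.277 d; D_c ≈ 4.55 mg/L; min DO ≈ 4.28 mg/L

t_c = [1/(k_2−k_1)] ln[(k_2/k_1)(1 − D₀(k_2−k_1)/(k_1 L₀))]
= [1/(1.97−0.445)] ln[(1.97/0.445)(1 − 4.36×1.525/(0.445×22.8))]
= (1/1.525) ln[4.427 × 0.3447] = 0.6557 × ln(1.526) = 0.6557 × 0.4225 = 0.2771 d.
L(t_c) = L₀ e^(−k_1 t_c) = 22.8 × 0.8840 = 20.16 mg/L, and at the critical point k_2 D_c = k_1 L, so D_c = (0.445/1.97) × 20.16 = 4.553 mg/L.
Minimum DO = C_s − D_c = 8.83 − 4.553 = 4.277 mg/L.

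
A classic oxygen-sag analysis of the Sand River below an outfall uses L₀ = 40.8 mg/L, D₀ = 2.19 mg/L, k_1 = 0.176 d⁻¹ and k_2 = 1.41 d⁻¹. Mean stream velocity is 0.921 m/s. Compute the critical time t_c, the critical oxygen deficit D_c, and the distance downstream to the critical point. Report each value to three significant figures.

t_c ≈ 1.30 d; D_c ≈ 4.05 mg/L; x_c ≈ 104 km

t_c = [1/(k_2−k_1)] ln[(k_2/k_1)(1 − D₀(k_2−k_1)/(k_1 L₀))]
= [1/(1.41−0.176)] ln[(1.41/0.176)(1 − 2.19×1.234/(0.176×40.8))]
= (1/1.234) ln[8.011 × 0.6237] = 0.8104 × ln(4.996) = 0.8104 × 1.609 = 1.304 d.
D_c = (k_1/k_2) L₀ e^(−k_1 t_c) = (0.176/1.41) × 40.8 × e^(−0.176×1.304) = 0.1248 × 40.8 × 0.7950 = 4.049 mg/L.
x_c = v t_c = 0.921 m/s × 1.304 d × 86400 s/d = 103700 m ≈ 104 km.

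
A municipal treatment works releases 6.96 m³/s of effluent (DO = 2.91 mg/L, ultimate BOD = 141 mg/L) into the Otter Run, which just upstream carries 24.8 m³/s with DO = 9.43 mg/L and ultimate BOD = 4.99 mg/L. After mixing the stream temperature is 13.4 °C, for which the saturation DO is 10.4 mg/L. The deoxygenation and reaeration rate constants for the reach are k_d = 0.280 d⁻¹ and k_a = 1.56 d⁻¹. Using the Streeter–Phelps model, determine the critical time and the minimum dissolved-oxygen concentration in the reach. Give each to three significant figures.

t_c ≈ 1.05 d; minimum DO ≈ 5.74 mg/L

Mixed DO = (24.8×9.43 + 6.96×2.91)/(24.8+6.96) = 254.1/31.76 = 8.001 mg/L.
Mixed L₀ = (24.8×4.99 + 6.96×141)/(31.76) = 1105/31.76 = 34.80 mg/L.
Initial deficit D₀ = C_s − DO₀ = 10.4 − 8.001 = 2.399 mg/L.
t_c = (1/1.280) ln[(1.56/0.280)(1 − 2.399×1.280/(0.280×34.80))] = 0.7812 × ln(3.816) = 1.046 d.
D_c = (0.280/1.56) × 34.80 × e^(−0.280×1.046) = 0.1795 × 34.80 × 0.7461 = 4.660 mg/L.
Minimum DO = 10.4 − 4.660 = 5.740 mg/L.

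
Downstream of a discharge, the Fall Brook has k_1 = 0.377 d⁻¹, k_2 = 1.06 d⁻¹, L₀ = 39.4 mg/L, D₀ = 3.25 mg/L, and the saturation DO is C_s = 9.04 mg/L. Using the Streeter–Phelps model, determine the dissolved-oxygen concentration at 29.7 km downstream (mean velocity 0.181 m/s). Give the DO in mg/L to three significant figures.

Travel time t = x/v = 29.7 km / (0.181 m/s) = 29700 m / 0.181 m/s = 164100 s = 1.899 d.
k_1 L₀/(k_2−k_1) = 0.377×39.4/(1.06−0.377) = 14.85/0.6830 = 21.75 mg/L.
e^(−k_1 t) = e^(−0.377×1.899) = 0.4887; e^(−k_2 t) = e^(−1.06×1.899) = 0.1336.
D = 21.75 × (0.4887 − 0.1336) + 3.25 × 0.1336 = 7.724 + 0.4341 = 8.158 mg/L.
DO = C_s − D = 9.04 − 8.158 = 0.8824 mg/L.

DO ≈ 0.882 mg/L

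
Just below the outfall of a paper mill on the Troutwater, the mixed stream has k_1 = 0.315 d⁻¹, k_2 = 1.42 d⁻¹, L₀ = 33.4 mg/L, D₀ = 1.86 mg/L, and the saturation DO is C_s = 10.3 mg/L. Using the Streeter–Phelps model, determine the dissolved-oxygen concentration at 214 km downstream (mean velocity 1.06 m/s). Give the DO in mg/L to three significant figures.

DO ≈ 6.02 mg/L

Travel time t = x/v = 214 km / (1.06 m/s) = 214000 m / 1.06 m/s = 201900 s = 2.337 d.
k_1 L₀/(k_2−k_1) = 0.315×33.4/(1.42−0.315) = 10.52/1.105 = 9.521 mg/L.
e^(−k_1 t) = e^(−0.315×2.337) = 0.4790; e^(−k_2 t) = e^(−1.42×2.337) = 0.03622.
D = 9.521 × (0.4790 − 0.03622) + 1.86 × 0.03622 = 4.216 + 0.06738 = 4.283 mg/L.
DO = C_s − D = 10.3 − 4.283 = 6.017 mg/L.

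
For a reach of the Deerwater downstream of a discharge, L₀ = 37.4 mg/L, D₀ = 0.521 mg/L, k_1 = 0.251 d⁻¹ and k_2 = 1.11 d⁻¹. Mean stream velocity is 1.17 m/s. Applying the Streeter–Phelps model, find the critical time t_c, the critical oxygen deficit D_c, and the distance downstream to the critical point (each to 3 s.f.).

t_c ≈ 1.67 d; D_c ≈ 5.56 mg/L; x_c ≈ 169 km

t_c = [1/(k_2−k_1)] ln[(k_2/k_1)(1 − D₀(k_2−k_1)/(k_1 L₀))]
= [1/(1.11−0.251)] ln[(1.11/0.251)(1 − 0.521×0.8590/(0.251×37.4))]
= (1/0.8590) ln[4.422 × 0.9523] = 1.164 × ln(4.211) = 1.164 × 1.438 = 1.674 d.
D_c = (k_1/k_2) L₀ e^(−k_1 t_c) = (0.251/1.11) × 37.4 × e^(−0.251×1.674) = 0.2261 × 37.4 × 0.6570 = 5.556 mg/L.
x_c = v t_c = 1.17 m/s × 1.674 d × 86400 s/d = 169200 m ≈ 169 km.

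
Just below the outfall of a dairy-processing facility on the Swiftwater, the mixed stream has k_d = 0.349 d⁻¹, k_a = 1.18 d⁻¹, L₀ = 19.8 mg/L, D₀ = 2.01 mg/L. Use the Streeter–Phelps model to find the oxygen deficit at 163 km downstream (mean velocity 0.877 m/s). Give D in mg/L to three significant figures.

D ≈ 3.43 mg/L

Travel time t = x/v = 163 km / (0.877 m/s) = 163000 m / 0.877 m/s = 185900 s = 2.151 d.
k_d L₀/(k_a−k_d) = 0.349×19.8/(1.18−0.349) = 6.910/0.8310 = 8.316 mg/L.
e^(−k_d t) = e^(−0.349×2.151) = 0.4720; e^(−k_a t) = e^(−1.18×2.151) = 0.07899.
D = 8.316 × (0.4720 − 0.07899) + 2.01 × 0.07899 = 3.268 + 0.1588 = 3.427 mg/L.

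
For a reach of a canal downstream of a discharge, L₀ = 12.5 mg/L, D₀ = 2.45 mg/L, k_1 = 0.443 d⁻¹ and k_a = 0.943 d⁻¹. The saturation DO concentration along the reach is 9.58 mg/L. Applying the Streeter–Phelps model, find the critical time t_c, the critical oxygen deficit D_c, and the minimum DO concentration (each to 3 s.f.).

t_c ≈ 1.01 d; D_c ≈ 3.75 mg/L; min DO ≈ 5.83 mg/L

With k_a/k_1 = 2.129 and 1 − D₀(k_a−k_1)/(k_1 L₀) = 0.7788,
t_c = ln(2.129 × 0.7788) / (0.943 − 0.443) = ln(1.658) / 0.5000 = 0.5055/0.5000 = 1.011 d.
L(t_c) = L₀ e^(−k_1 t_c) = 12.5 × 0.6390 = 7.988 mg/L, and at the critical point k_a D_c = k_1 L, so D_c = (0.443/0.943) × 7.988 = 3.752 mg/L.
Minimum DO = C_s − D_c = 9.58 − 3.752 = 5.828 mg/L.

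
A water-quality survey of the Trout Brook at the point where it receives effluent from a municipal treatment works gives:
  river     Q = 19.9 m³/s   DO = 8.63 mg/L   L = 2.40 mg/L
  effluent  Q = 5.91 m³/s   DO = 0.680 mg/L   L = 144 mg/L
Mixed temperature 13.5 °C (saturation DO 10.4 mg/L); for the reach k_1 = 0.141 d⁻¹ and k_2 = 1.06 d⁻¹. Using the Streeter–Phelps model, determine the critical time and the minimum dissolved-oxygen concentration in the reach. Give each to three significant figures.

Mixed DO = (19.9×8.63 + 5.91×0.680)/(19.9+5.91) = 175.8/25.81 = 6.810 mg/L.
Mixed L₀ = (19.9×2.40 + 5.91×144)/(25.81) = 898.8/25.81 = 34.82 mg/L.
Initial deficit D₀ = C_s − DO₀ = 10.4 − 6.810 = 3.590 mg/L.
t_c = (1/0.9190) ln[(1.06/0.141)(1 − 3.590×0.9190/(0.141×34.82))] = 1.088 × ln(2.466) = 0.9821 d.
D_c = (0.141/1.06) × 34.82 × e^(−0.141×0.9821) = 0.1330 × 34.82 × 0.8707 = 4.033 mg/L.
Minimum DO = 10.4 − 4.033 = 6.367 mg/L.

t_c ≈ 0.982 d; minimum DO ≈ 6.37 mg/L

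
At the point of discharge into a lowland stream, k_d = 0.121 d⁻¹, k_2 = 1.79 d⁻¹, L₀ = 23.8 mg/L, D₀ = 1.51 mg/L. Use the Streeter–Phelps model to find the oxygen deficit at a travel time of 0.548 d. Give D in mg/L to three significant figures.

D ≈ 1.53 mg/L

k_d L₀/(k_2−k_d) = 0.121×23.8/(1.79−0.121) = 2.880/1.669 = 1.725 mg/L.
e^(−k_d t) = e^(−0.121×0.5480) = 0.9358; e^(−k_2 t) = e^(−1.79×0.5480) = 0.3750.
D = 1.725 × (0.9358 − 0.3750) + 1.51 × 0.3750 = 0.9678 + 0.5662 = 1.534 mg/L.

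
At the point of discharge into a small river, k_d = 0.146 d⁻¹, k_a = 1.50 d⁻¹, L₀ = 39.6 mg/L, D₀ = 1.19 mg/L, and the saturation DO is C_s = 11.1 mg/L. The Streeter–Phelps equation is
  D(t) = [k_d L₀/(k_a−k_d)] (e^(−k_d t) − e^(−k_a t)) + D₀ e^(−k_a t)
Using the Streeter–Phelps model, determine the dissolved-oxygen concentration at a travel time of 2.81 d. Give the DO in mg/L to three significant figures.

DO ≈ 8.31 mg/L

k_d L₀/(k_a−k_d) = 0.146×39.6/(1.50−0.146) = 5.782/1.354 = 4.270 mg/L.
e^(−k_d t) = e^(−0.146×2.810) = 0.6635; e^(−k_a t) = e^(−1.50×2.810) = 0.01477.
D = 4.270 × (0.6635 − 0.01477) + 1.19 × 0.01477 = 2.770 + 0.01758 = 2.788 mg/L.
DO = C_s − D = 11.1 − 2.788 = 8.312 mg/L.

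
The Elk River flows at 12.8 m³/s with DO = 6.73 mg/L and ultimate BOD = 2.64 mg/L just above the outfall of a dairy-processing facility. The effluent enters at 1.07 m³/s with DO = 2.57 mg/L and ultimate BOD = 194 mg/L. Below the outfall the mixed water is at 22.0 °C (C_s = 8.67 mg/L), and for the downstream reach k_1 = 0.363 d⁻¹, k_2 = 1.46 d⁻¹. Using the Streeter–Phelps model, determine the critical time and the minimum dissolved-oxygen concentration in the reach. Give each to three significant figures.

Mixed DO = (12.8×6.73 + 1.07×2.57)/(12.8+1.07) = 88.89/13.87 = 6.409 mg/L.
Mixed L₀ = (12.8×2.64 + 1.07×194)/(13.87) = 241.4/13.87 = 17.40 mg/L.
Initial deficit D₀ = C_s − DO₀ = 8.67 − 6.409 = 2.261 mg/L.
t_c = (1/1.097) ln[(1.46/0.363)(1 − 2.261×1.097/(0.363×17.40))] = 0.9116 × ln(2.443) = 0.8142 d.
D_c = (0.363/1.46) × 17.40 × e^(−0.363×0.8142) = 0.2486 × 17.40 × 0.7441 = 3.220 mg/L.
Minimum DO = 8.67 − 3.220 = 5.450 mg/L.

t_c ≈ 0.814 d; minimum DO ≈ 5.45 mg/L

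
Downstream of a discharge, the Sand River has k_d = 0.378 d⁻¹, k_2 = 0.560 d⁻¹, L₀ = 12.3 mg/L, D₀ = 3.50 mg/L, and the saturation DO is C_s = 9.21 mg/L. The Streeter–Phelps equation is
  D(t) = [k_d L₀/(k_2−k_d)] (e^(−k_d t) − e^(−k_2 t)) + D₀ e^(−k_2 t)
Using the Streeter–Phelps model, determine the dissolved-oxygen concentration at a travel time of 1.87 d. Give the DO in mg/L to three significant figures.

k_d L₀/(k_2−k_d) = 0.378×12.3/(0.560−0.378) = 4.649/0.1820 = 25.55 mg/L.
e^(−k_d t) = e^(−0.378×1.870) = 0.4932; e^(−k_2 t) = e^(−0.560×1.870) = 0.3509.
D = 25.55 × (0.4932 − 0.3509) + 3.50 × 0.3509 = 3.634 + 1.228 = 4.863 mg/L.
DO = C_s − D = 9.21 − 4.863 = 4.347 mg/L.

DO ≈ 4.35 mg/L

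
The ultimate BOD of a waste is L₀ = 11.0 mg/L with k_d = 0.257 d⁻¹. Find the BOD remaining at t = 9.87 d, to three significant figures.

L ≈ 0.870 mg/L

L_t = L₀ e^(−k_d t) = 11.0 × e^(−0.257×9.87) = 11.0 × 0.07914 = 0.8705 mg/L.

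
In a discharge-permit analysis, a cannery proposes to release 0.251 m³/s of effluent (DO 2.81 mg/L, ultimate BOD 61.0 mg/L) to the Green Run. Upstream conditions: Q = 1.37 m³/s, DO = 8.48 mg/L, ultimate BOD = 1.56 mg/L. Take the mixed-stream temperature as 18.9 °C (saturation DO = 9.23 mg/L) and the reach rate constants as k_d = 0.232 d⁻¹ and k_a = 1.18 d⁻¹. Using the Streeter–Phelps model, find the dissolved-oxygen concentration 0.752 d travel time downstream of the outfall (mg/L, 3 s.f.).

Mixed DO = (1.37×8.48 + 0.251×2.81)/(1.37+0.251) = 12.32/1.621 = 7.602 mg/L.
Mixed L₀ = (1.37×1.56 + 0.251×61.0)/(1.621) = 17.45/1.621 = 10.76 mg/L.
Initial deficit D₀ = C_s − DO₀ = 9.23 − 7.602 = 1.628 mg/L.
D(0.752) = [0.232×10.76/(1.18−0.232)](e^(−0.232×0.752) − e^(−1.18×0.752)) + 1.628 e^(−1.18×0.752)
= 2.634 × (0.8399 − 0.4117) + 1.628 × 0.4117 = 1.798 mg/L.
DO = 9.23 − 1.798 = 7.432 mg/L.

DO ≈ 7.43 mg/L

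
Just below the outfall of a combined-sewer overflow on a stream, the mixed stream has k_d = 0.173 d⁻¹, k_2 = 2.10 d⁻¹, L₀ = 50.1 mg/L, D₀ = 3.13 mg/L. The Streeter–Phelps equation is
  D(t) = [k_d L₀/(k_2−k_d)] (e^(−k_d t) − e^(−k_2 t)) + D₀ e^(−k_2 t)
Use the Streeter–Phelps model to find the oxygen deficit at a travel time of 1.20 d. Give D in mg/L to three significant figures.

D ≈ 3.54 mg/L

k_d L₀/(k_2−k_d) = 0.173×50.1/(2.10−0.173) = 8.667/1.927 = 4.498 mg/L.
e^(−k_d t) = e^(−0.173×1.200) = 0.8125; e^(−k_2 t) = e^(−2.10×1.200) = 0.08046.
D = 4.498 × (0.8125 − 0.08046) + 3.13 × 0.08046 = 3.293 + 0.2518 = 3.545 mg/L.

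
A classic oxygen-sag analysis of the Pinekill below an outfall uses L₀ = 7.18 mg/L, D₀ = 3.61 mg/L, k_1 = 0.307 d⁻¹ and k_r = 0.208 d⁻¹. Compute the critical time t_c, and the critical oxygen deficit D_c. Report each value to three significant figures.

t_c ≈ 2.41 d; D_c ≈ 5.05 mg/L

With k_r/k_1 = 0.6775 and 1 − D₀(k_r−k_1)/(k_1 L₀) = 1.162,
t_c = ln(0.6775 × 1.162) / (0.208 − 0.307) = ln(0.7874) / -0.09900 = -0.2390/-0.09900 = 2.415 d.
L(t_c) = L₀ e^(−k_1 t_c) = 7.18 × 0.4765 = 3.421 mg/L, and at the critical point k_r D_c = k_1 L, so D_c = (0.307/0.208) × 3.421 = 5.050 mg/L.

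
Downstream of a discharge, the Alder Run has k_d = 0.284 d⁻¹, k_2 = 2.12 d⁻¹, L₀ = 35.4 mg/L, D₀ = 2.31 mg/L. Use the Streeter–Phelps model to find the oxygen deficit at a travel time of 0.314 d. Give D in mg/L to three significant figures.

D ≈ 3.38 mg/L

k_d L₀/(k_2−k_d) = 0.284×35.4/(2.12−0.284) = 10.05/1.836 = 5.476 mg/L.
e^(−k_d t) = e^(−0.284×0.3140) = 0.9147; e^(−k_2 t) = e^(−2.12×0.3140) = 0.5139.
D = 5.476 × (0.9147 − 0.5139) + 2.31 × 0.5139 = 2.194 + 1.187 = 3.382 mg/L.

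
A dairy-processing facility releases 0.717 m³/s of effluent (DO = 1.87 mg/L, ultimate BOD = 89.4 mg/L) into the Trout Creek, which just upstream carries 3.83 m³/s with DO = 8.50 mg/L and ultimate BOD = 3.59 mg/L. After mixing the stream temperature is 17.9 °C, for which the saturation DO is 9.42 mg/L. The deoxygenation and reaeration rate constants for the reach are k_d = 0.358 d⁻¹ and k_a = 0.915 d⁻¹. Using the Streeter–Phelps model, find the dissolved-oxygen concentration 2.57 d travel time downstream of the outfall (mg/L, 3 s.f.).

DO ≈ 5.90 mg/L

Mixed DO = (3.83×8.50 + 0.717×1.87)/(3.83+0.717) = 33.90/4.547 = 7.455 mg/L.
Mixed L₀ = (3.83×3.59 + 0.717×89.4)/(4.547) = 77.85/4.547 = 17.12 mg/L.
Initial deficit D₀ = C_s − DO₀ = 9.42 − 7.455 = 1.965 mg/L.
D(2.57) = [0.358×17.12/(0.915−0.358)](e^(−0.358×2.57) − e^(−0.915×2.57)) + 1.965 e^(−0.915×2.57)
= 11.00 × (0.3985 − 0.09522) + 1.965 × 0.09522 = 3.524 mg/L.
DO = 9.42 − 3.524 = 5.896 mg/L.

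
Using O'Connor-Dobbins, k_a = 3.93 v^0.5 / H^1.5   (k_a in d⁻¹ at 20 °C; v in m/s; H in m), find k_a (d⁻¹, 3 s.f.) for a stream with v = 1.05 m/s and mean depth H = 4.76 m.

k_a = 3.93 × 1.05^0.5 / 4.76^1.5 = 3.93 × 1.025 / 10.39 = 0.3878 d⁻¹.

k_a ≈ 0.388 d⁻¹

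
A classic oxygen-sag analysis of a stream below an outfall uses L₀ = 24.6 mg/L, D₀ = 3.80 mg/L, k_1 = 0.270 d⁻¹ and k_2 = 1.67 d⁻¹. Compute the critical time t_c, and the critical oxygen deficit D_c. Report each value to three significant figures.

With k_2/k_1 = 6.185 and 1 − D₀(k_2−k_1)/(k_1 L₀) = 0.1990,
t_c = ln(6.185 × 0.1990) / (1.67 − 0.270) = ln(1.231) / 1.400 = 0.2079/1.400 = 0.1485 d.
L(t_c) = L₀ e^(−k_1 t_c) = 24.6 × 0.9607 = 23.63 mg/L, and at the critical point k_2 D_c = k_1 L, so D_c = (0.270/1.67) × 23.63 = 3.821 mg/L.

t_c ≈ 0.148 d; D_c ≈ 3.82 mg/L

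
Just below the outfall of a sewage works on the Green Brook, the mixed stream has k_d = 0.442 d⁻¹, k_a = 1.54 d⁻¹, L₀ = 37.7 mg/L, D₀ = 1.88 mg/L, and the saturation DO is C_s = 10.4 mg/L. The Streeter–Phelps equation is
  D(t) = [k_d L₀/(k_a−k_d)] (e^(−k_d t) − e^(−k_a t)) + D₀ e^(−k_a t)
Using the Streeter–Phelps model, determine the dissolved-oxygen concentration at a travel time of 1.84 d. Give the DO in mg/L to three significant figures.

k_d L₀/(k_a−k_d) = 0.442×37.7/(1.54−0.442) = 16.66/1.098 = 15.18 mg/L.
e^(−k_d t) = e^(−0.442×1.840) = 0.4434; e^(−k_a t) = e^(−1.54×1.840) = 0.05880.
D = 15.18 × (0.4434 − 0.05880) + 1.88 × 0.05880 = 5.837 + 0.1105 = 5.947 mg/L.
DO = C_s − D = 10.4 − 5.947 = 4.453 mg/L.

DO ≈ 4.45 mg/L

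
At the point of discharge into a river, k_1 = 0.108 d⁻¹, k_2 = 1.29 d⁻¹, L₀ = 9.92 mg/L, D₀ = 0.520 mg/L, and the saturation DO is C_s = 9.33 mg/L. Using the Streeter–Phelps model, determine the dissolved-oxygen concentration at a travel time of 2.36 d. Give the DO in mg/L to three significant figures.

k_1 L₀/(k_2−k_1) = 0.108×9.92/(1.29−0.108) = 1.071/1.182 = 0.9064 mg/L.
e^(−k_1 t) = e^(−0.108×2.360) = 0.7750; e^(−k_2 t) = e^(−1.29×2.360) = 0.04762.
D = 0.9064 × (0.7750 − 0.04762) + 0.520 × 0.04762 = 0.6593 + 0.02476 = 0.6841 mg/L.
DO = C_s − D = 9.33 − 0.6841 = 8.646 mg/L.

DO ≈ 8.65 mg/L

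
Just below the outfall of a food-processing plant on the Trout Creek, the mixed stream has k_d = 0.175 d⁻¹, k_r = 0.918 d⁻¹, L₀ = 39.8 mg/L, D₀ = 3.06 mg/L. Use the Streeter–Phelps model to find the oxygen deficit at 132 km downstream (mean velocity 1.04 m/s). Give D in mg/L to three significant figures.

Travel time t = x/v = 132 km / (1.04 m/s) = 132000 m / 1.04 m/s = 126900 s = 1.469 d.
k_d L₀/(k_r−k_d) = 0.175×39.8/(0.918−0.175) = 6.965/0.7430 = 9.374 mg/L.
e^(−k_d t) = e^(−0.175×1.469) = 0.7733; e^(−k_r t) = e^(−0.918×1.469) = 0.2596.
D = 9.374 × (0.7733 − 0.2596) + 3.06 × 0.2596 = 4.815 + 0.7944 = 5.610 mg/L.

D ≈ 5.61 mg/L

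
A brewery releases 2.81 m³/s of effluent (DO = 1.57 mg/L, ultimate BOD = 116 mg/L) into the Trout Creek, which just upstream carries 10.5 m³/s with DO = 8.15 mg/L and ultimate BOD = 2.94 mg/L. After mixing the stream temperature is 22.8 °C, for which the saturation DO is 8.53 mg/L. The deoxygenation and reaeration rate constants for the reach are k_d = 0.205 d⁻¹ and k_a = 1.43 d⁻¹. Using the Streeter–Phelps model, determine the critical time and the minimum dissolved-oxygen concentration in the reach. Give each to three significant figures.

t_c ≈ 1.18 d; minimum DO ≈ 5.51 mg/L

Mixed DO = (10.5×8.15 + 2.81×1.57)/(10.5+2.81) = 89.99/13.31 = 6.761 mg/L.
Mixed L₀ = (10.5×2.94 + 2.81×116)/(13.31) = 356.8/13.31 = 26.81 mg/L.
Initial deficit D₀ = C_s − DO₀ = 8.53 − 6.761 = 1.769 mg/L.
t_c = (1/1.225) ln[(1.43/0.205)(1 − 1.769×1.225/(0.205×26.81))] = 0.8163 × ln(4.225) = 1.176 d.
D_c = (0.205/1.43) × 26.81 × e^(−0.205×1.176) = 0.1434 × 26.81 × 0.7857 = 3.020 mg/L.
Minimum DO = 8.53 − 3.020 = 5.510 mg/L.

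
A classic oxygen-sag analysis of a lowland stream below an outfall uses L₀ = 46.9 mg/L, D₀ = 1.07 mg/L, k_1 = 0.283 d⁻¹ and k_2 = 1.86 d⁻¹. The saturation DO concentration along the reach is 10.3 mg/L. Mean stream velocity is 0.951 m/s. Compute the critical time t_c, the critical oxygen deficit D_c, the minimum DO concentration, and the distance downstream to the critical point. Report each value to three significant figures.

At the critical point dD/dt = 0, so k_1 L₀ e^(−k_1 t) = k_2 D. Substituting D(t) from the Streeter–Phelps equation and solving for t gives
t_c = ln[(k_2/k_1)(1 − D₀(k_2−k_1)/(k_1 L₀))] / (k_2−k_1).
Here k_2−k_1 = 1.577 d⁻¹ and 1 − D₀(k_2−k_1)/(k_1 L₀) = 1 − 1.07×1.577/(0.283×46.9) = 0.8729, so
t_c = ln(6.572 × 0.8729) / 1.577 = 1.747 / 1.577 = 1.108 d.
L(t_c) = L₀ e^(−k_1 t_c) = 46.9 × 0.7309 = 34.28 mg/L, and at the critical point k_2 D_c = k_1 L, so D_c = (0.283/1.86) × 34.28 = 5.216 mg/L.
Minimum DO = C_s − D_c = 10.3 − 5.216 = 5.084 mg/L.
x_c = v t_c = 0.951 m/s × 1.108 d × 86400 s/d = 91020 m ≈ 91.0 km.

t_c ≈ 1.11 d; D_c ≈ 5.22 mg/L; min DO ≈ 5.08 mg/L; x_c ≈ 91.0 km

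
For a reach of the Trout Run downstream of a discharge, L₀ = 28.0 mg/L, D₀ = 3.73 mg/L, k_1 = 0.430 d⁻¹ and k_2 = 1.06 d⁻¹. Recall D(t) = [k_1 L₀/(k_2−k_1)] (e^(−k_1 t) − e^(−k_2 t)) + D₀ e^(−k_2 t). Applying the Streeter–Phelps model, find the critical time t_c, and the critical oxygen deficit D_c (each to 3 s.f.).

t_c ≈ 1.09 d; D_c ≈ 7.12 mg/L

t_c = [1/(k_2−k_1)] ln[(k_2/k_1)(1 − D₀(k_2−k_1)/(k_1 L₀))]
= [1/(1.06−0.430)] ln[(1.06/0.430)(1 − 3.73×0.6300/(0.430×28.0))]
= (1/0.6300) ln[2.465 × 0.8048] = 1.587 × ln(1.984) = 1.587 × 0.6851 = 1.087 d.
L(t_c) = L₀ e^(−k_1 t_c) = 28.0 × 0.6265 = 17.54 mg/L, and at the critical point k_2 D_c = k_1 L, so D_c = (0.430/1.06) × 17.54 = 7.116 mg/L.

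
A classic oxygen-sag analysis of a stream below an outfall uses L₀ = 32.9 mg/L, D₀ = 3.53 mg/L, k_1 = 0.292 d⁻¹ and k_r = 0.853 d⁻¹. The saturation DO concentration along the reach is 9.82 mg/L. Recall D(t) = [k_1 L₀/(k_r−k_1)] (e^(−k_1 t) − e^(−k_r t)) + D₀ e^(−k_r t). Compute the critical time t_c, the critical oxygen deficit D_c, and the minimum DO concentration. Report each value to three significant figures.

With k_r/k_1 = 2.921 and 1 − D₀(k_r−k_1)/(k_1 L₀) = 0.7939,
t_c = ln(2.921 × 0.7939) / (0.853 − 0.292) = ln(2.319) / 0.5610 = 0.8412/0.5610 = 1.499 d.
D_c = (k_1/k_r) L₀ e^(−k_1 t_c) = (0.292/0.853) × 32.9 × e^(−0.292×1.499) = 0.3423 × 32.9 × 0.6454 = 7.269 mg/L.
Minimum DO = C_s − D_c = 9.82 − 7.269 = 2.551 mg/L.

t_c ≈ 1.50 d; D_c ≈ 7.27 mg/L; min DO ≈ 2.55 mg/L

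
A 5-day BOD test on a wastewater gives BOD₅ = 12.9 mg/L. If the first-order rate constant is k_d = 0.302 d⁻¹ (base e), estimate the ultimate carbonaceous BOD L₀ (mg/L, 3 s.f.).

L₀ ≈ 16.6 mg/L

BOD₅ = L₀(1 − e^(−5k_d)) ⇒ L₀ = BOD₅ / (1 − e^(−5×0.302))
= 12.9 / (1 − 0.2209) = 12.9 / 0.7791 = 16.56 mg/L.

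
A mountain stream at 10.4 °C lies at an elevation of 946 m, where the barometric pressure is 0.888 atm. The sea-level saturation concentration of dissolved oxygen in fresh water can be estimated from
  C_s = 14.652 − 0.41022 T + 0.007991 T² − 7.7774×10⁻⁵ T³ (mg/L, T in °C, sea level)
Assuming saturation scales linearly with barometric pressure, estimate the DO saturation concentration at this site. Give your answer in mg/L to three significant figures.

At sea level: C_s = 14.652 − 0.41022×10.4 + 0.007991×10.4² − 7.7774×10⁻⁵×10.4³ = 11.16 mg/L.
Pressure correction: C_s' = 11.16 × 0.888 = 9.912 mg/L.

C_s ≈ 9.91 mg/L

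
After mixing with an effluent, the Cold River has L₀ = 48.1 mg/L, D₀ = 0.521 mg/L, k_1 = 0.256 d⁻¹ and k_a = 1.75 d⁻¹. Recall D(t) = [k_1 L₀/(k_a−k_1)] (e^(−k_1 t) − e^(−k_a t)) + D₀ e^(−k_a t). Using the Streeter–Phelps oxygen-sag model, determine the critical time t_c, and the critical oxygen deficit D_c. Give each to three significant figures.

t_c ≈ 1.24 d; D_c ≈ 5.12 mg/L

At the critical point dD/dt = 0, so k_1 L₀ e^(−k_1 t) = k_a D. Substituting D(t) from the Streeter–Phelps equation and solving for t gives
t_c = ln[(k_a/k_1)(1 − D₀(k_a−k_1)/(k_1 L₀))] / (k_a−k_1).
Here k_a−k_1 = 1.494 d⁻¹ and 1 − D₀(k_a−k_1)/(k_1 L₀) = 1 − 0.521×1.494/(0.256×48.1) = 0.9368, so
t_c = ln(6.836 × 0.9368) / 1.494 = 1.857 / 1.494 = 1.243 d.
L(t_c) = L₀ e^(−k_1 t_c) = 48.1 × 0.7275 = 34.99 mg/L, and at the critical point k_a D_c = k_1 L, so D_c = (0.256/1.75) × 34.99 = 5.119 mg/L.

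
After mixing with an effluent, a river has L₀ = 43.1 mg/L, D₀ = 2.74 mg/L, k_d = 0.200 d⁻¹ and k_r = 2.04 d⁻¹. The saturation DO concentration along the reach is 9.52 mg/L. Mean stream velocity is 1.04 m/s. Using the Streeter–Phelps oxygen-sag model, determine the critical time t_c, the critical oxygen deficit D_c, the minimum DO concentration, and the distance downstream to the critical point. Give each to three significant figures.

t_c = [1/(k_r−k_d)] ln[(k_r/k_d)(1 − D₀(k_r−k_d)/(k_d L₀))]
= [1/(2.04−0.200)] ln[(2.04/0.200)(1 − 2.74×1.840/(0.200×43.1))]
= (1/1.840) ln[10.20 × 0.4151] = 0.5435 × ln(4.234) = 0.5435 × 1.443 = 0.7844 d.
L(t_c) = L₀ e^(−k_d t_c) = 43.1 × 0.8548 = 36.84 mg/L, and at the critical point k_r D_c = k_d L, so D_c = (0.200/2.04) × 36.84 = 3.612 mg/L.
Minimum DO = C_s − D_c = 9.52 − 3.612 = 5.908 mg/L.
x_c = v t_c = 1.04 m/s × 0.7844 d × 86400 s/d = 70480 m ≈ 70.5 km.

t_c ≈ 0.784 d; D_c ≈ 3.61 mg/L; min DO ≈ 5.91 mg/L; x_c ≈ 70.5 km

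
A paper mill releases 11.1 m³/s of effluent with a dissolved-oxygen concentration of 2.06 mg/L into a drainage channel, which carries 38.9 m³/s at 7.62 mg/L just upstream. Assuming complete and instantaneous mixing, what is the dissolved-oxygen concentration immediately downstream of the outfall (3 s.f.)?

Flow-weighted mixing: C = (Q_r C_r + Q_w C_w)/(Q_r + Q_w)
= (38.9×7.62 + 11.1×2.06)/(38.9 + 11.1) = 319.3/50.00 = 6.386 mg/L.

6.39 mg/L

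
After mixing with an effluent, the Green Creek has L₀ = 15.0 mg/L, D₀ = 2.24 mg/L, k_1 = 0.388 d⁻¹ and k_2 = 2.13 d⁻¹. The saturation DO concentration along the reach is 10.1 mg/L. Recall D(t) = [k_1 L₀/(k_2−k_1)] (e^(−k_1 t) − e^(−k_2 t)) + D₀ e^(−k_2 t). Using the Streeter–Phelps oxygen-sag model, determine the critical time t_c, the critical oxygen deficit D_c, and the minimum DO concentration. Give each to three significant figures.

t_c ≈ 0.340 d; D_c ≈ 2.39 mg/L; min DO ≈ 7.71 mg/L

t_c = [1/(k_2−k_1)] ln[(k_2/k_1)(1 − D₀(k_2−k_1)/(k_1 L₀))]
= [1/(2.13−0.388)] ln[(2.13/0.388)(1 − 2.24×1.742/(0.388×15.0))]
= (1/1.742) ln[5.490 × 0.3295] = 0.5741 × ln(1.809) = 0.5741 × 0.5928 = 0.3403 d.
D_c = (k_1/k_2) L₀ e^(−k_1 t_c) = (0.388/2.13) × 15.0 × e^(−0.388×0.3403) = 0.1822 × 15.0 × 0.8763 = 2.394 mg/L.
Minimum DO = C_s − D_c = 10.1 − 2.394 = 7.706 mg/L.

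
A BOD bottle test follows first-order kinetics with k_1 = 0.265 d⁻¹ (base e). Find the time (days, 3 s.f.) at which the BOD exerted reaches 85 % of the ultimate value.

y/L₀ = 1 − e^(−k_1 t) = 0.85 ⇒ e^(−k_1 t) = 0.150
t = −ln(0.150) / 0.265 = 1.897 / 0.265 = 7.159 d.

t ≈ 7.16 d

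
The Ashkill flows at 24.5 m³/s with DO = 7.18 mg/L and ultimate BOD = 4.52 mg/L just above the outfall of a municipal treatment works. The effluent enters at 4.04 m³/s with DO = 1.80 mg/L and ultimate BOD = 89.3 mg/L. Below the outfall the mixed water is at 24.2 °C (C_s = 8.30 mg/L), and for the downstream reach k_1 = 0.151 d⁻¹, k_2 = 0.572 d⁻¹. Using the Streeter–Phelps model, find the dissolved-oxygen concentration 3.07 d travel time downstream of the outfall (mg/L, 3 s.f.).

DO ≈ 5.27 mg/L

Mixed DO = (24.5×7.18 + 4.04×1.80)/(24.5+4.04) = 183.2/28.54 = 6.418 mg/L.
Mixed L₀ = (24.5×4.52 + 4.04×89.3)/(28.54) = 471.5/28.54 = 16.52 mg/L.
Initial deficit D₀ = C_s − DO₀ = 8.30 − 6.418 = 1.882 mg/L.
D(3.07) = [0.151×16.52/(0.572−0.151)](e^(−0.151×3.07) − e^(−0.572×3.07)) + 1.882 e^(−0.572×3.07)
= 5.926 × (0.6290 − 0.1727) + 1.882 × 0.1727 = 3.029 mg/L.
DO = 8.30 − 3.029 = 5.271 mg/L.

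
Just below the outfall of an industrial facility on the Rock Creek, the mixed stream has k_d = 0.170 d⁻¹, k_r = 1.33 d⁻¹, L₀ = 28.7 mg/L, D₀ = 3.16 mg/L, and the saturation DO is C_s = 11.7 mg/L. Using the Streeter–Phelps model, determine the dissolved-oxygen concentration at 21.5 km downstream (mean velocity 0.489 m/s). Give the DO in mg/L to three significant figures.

DO ≈ 8.37 mg/L

Travel time t = x/v = 21.5 km / (0.489 m/s) = 21500 m / 0.489 m/s = 43970 s = 0.5089 d.
k_d L₀/(k_r−k_d) = 0.170×28.7/(1.33−0.170) = 4.879/1.160 = 4.206 mg/L.
e^(−k_d t) = e^(−0.170×0.5089) = 0.9171; e^(−k_r t) = e^(−1.33×0.5089) = 0.5082.
D = 4.206 × (0.9171 − 0.5082) + 3.16 × 0.5082 = 1.720 + 1.606 = 3.326 mg/L.
DO = C_s − D = 11.7 − 3.326 = 8.374 mg/L.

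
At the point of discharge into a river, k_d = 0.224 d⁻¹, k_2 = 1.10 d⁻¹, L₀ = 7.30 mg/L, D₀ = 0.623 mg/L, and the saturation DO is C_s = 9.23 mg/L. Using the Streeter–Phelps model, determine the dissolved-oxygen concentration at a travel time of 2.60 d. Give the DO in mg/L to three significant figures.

DO ≈ 8.26 mg/L

k_d L₀/(k_2−k_d) = 0.224×7.30/(1.10−0.224) = 1.635/0.8760 = 1.867 mg/L.
e^(−k_d t) = e^(−0.224×2.600) = 0.5586; e^(−k_2 t) = e^(−1.10×2.600) = 0.05727.
D = 1.867 × (0.5586 − 0.05727) + 0.623 × 0.05727 = 0.9357 + 0.03568 = 0.9714 mg/L.
DO = C_s − D = 9.23 − 0.9714 = 8.259 mg/L.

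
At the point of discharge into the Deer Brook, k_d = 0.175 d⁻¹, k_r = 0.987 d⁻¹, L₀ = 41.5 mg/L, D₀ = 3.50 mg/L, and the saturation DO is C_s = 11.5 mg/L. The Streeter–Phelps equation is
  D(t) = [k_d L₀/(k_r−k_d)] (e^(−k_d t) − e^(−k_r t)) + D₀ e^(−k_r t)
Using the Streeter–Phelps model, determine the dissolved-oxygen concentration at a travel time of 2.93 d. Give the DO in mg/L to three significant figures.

DO ≈ 6.45 mg/L

k_d L₀/(k_r−k_d) = 0.175×41.5/(0.987−0.175) = 7.262/0.8120 = 8.944 mg/L.
e^(−k_d t) = e^(−0.175×2.930) = 0.5988; e^(−k_r t) = e^(−0.987×2.930) = 0.05547.
D = 8.944 × (0.5988 − 0.05547) + 3.50 × 0.05547 = 4.860 + 0.1941 = 5.054 mg/L.
DO = C_s − D = 11.5 − 5.054 = 6.446 mg/L.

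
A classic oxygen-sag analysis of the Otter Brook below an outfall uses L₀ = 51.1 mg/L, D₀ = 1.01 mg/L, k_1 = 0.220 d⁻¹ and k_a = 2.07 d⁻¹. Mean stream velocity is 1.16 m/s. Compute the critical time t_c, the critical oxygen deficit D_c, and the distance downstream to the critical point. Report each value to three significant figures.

t_c ≈ 1.11 d; D_c ≈ 4.25 mg/L; x_c ≈ 112 km

With k_a/k_1 = 9.409 and 1 − D₀(k_a−k_1)/(k_1 L₀) = 0.8338,
t_c = ln(9.409 × 0.8338) / (2.07 − 0.220) = ln(7.845) / 1.850 = 2.060/1.850 = 1.113 d.
D_c = (k_1/k_a) L₀ e^(−k_1 t_c) = (0.220/2.07) × 51.1 × e^(−0.220×1.113) = 0.1063 × 51.1 × 0.7827 = 4.251 mg/L.
x_c = v t_c = 1.16 m/s × 1.113 d × 86400 s/d = 111600 m ≈ 112 km.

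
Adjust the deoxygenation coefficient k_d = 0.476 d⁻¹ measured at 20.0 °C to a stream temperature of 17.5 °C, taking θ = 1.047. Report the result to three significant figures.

k_d ≈ 0.424 d⁻¹

k_d(T₂) = k_d(T₁) · θ^(T₂−T₁) = 0.476 × 1.047^(17.5−20.0)
= 0.476 × 1.047^-2.50 = 0.476 × 0.8915 = 0.4244 d⁻¹.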